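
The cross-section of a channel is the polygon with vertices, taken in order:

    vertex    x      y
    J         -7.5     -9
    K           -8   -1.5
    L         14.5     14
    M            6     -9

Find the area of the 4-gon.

243.5

Cross-terms: -60.75, -90.25, -214.5, -121.5  ⇒  Σ = -487
Area = |Σ|/2 = 243.5.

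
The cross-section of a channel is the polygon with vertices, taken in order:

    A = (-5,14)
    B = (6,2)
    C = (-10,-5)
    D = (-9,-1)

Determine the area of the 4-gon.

A→B: (-5)(2) − (6)(14) = -94
B→C: (6)(-5) − (-10)(2) = -10
C→D: (-10)(-1) − (-9)(-5) = -35
D→A: (-9)(14) − (-5)(-1) = -131
Σ = -270
Area = |Σ|/2 = 135.

135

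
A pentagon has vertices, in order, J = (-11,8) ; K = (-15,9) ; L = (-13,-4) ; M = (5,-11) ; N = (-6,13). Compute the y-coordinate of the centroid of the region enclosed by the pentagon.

Apply the shoelace formula. First the cross-terms c_i = x_i·y_{i+1} − x_{i+1}·y_i:
  21, 177, 163, -1, 95  ⇒  2A = 455, A = 227.5.
Then Σ (y_i + y_{i+1})·c_i = 790, so ȳ = 790 / (6·227.5) = 158/273.

158/273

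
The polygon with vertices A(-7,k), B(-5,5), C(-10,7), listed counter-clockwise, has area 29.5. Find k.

Write out the shoelace sum; only the two edges meeting at A involve k:
2·Area = [((-10)·k − (-7)·7) + ((-7)·5 − (-5)·k)] + 15
       = -5·k + 29 = 59
⇒ k = -6.

-6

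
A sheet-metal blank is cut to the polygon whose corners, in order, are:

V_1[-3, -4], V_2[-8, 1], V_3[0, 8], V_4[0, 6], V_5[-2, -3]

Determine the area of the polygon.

44

Apply the shoelace (surveyor's) formula: 2A = Σ (x_i·y_{i+1} − x_{i+1}·y_i), indices taken mod 5.
Cross-terms: -35, -64, 0, 12, -1  ⇒  Σ = -88
Area = |Σ|/2 = 44.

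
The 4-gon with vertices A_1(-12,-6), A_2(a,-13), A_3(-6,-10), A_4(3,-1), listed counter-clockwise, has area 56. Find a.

Write out the shoelace sum; only the two edges meeting at A_2 involve a:
2·Area = [((-12)·(-13) − a·(-6)) + (a·(-10) − (-6)·(-13))] + 6
       = -4·a + 84 = 112
⇒ a = -7.

-7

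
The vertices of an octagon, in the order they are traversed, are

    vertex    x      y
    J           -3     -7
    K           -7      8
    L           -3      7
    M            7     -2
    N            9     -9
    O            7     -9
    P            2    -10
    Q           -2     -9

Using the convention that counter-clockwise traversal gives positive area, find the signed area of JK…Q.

-153.5

Apply the shoelace formula: 2A = Σ (x_i·y_{i+1} − x_{i+1}·y_i), indices taken mod 8.
Cross-terms: -73, -25, -43, -45, -18, -52, -38, -13  ⇒  Σ = -307
Signed area = Σ/2 = -153.5 (negative ⇒ clockwise traversal).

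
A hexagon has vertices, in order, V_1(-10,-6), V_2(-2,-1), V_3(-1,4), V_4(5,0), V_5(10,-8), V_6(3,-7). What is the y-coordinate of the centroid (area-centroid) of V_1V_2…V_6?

Apply Gauss's area formula. First the cross-terms c_i = x_i·y_{i+1} − x_{i+1}·y_i:
  -2, -9, -20, -40, -46, -88  ⇒  2A = -205, A = -102.5.
Then Σ (y_i + y_{i+1})·c_i = 2061, so ȳ = 2061 / (6·(-102.5)) = -687/205.

-687/205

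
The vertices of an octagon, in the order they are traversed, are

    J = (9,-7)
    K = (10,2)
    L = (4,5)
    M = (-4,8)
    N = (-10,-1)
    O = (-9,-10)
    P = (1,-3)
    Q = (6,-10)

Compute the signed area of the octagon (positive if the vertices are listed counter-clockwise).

Cross-terms: 88, 42, 52, 84, 91, 37, 8, 48  ⇒  Σ = 450
Signed area = Σ/2 = 225 (positive ⇒ counter-clockwise traversal).

225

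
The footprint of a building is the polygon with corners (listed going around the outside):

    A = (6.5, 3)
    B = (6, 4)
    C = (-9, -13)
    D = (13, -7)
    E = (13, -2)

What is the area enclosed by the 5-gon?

157.5

Apply the shoelace formula: 2A = Σ (x_i·y_{i+1} − x_{i+1}·y_i), indices taken mod 5.
Cross-terms: 8, -42, 232, 65, 52  ⇒  Σ = 315
Area = |Σ|/2 = 157.5.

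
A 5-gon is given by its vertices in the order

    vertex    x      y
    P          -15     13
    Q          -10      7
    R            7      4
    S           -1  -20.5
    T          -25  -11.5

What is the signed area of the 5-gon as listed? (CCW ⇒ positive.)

Apply Gauss's area formula: 2A = Σ (x_i·y_{i+1} − x_{i+1}·y_i), indices taken mod 5.
P→Q: (-15)(7) − (-10)(13) = 25
Q→R: (-10)(4) − (7)(7) = -89
R→S: (7)(-20.5) − (-1)(4) = -139.5
S→T: (-1)(-11.5) − (-25)(-20.5) = -501
T→P: (-25)(13) − (-15)(-11.5) = -497.5
Σ = -1202
Signed area = Σ/2 = -601 (negative ⇒ clockwise traversal).

-601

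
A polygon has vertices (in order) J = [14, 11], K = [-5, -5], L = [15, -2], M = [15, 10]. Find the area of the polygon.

Σ = (-15) + (85) + (180) + (25) = 275
Area = |Σ|/2 = 137.5.

137.5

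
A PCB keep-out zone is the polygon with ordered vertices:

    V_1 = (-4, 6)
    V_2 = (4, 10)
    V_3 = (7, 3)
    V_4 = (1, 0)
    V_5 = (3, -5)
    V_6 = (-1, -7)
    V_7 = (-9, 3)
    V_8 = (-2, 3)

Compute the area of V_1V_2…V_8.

121.5

Σ = (-64) + (-58) + (-3) + (-5) + (-26) + (-66) + (-21) + (0) = -243
Area = |Σ|/2 = 121.5.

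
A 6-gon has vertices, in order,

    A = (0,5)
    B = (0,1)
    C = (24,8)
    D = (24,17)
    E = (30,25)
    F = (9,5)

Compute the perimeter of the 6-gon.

|AB| = √((0)² + (-4)²) = √16 = 4
|BC| = √((24)² + (7)²) = √625 = 25
|CD| = √((0)² + (9)²) = √81 = 9
|DE| = √((6)² + (8)²) = √100 = 10
|EF| = √((-21)² + (-20)²) = √841 = 29
|FA| = √((-9)² + (0)²) = √81 = 9
Perimeter = 4 + 25 + 9 + 10 + 29 + 9 = 86.

86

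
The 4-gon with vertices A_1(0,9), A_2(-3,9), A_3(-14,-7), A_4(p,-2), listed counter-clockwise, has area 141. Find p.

5

Write out the shoelace sum; only the two edges meeting at A_4 involve p:
2·Area = [((-14)·(-2) − p·(-7)) + (p·9 − 0·(-2))] + 174
       = 16·p + 202 = 282
⇒ p = 5.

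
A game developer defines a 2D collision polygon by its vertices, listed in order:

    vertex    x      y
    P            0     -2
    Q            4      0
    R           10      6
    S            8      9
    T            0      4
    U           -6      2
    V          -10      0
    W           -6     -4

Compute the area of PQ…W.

Apply Gauss's area formula: 2A = Σ (x_i·y_{i+1} − x_{i+1}·y_i), indices taken mod 8.
Σ = (8) + (24) + (42) + (32) + (24) + (20) + (40) + (12) = 202
Area = |Σ|/2 = 101.

101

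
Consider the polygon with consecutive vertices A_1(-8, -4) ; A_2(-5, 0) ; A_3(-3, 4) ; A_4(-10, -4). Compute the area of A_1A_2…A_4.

10

Apply Gauss's area formula: 2A = Σ (x_i·y_{i+1} − x_{i+1}·y_i), indices taken mod 4.
Σ = (-20) + (-20) + (52) + (8) = 20
Area = |Σ|/2 = 10.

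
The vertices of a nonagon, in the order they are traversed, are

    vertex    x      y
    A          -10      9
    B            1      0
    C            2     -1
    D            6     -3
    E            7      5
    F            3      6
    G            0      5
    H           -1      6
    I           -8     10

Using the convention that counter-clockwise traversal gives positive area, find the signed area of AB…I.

Apply the shoelace (surveyor's) formula: 2A = Σ (x_i·y_{i+1} − x_{i+1}·y_i), indices taken mod 9.
Σ = (-9) + (-1) + (0) + (51) + (27) + (15) + (5) + (38) + (28) = 154
Signed area = Σ/2 = 77 (positive ⇒ counter-clockwise traversal).

77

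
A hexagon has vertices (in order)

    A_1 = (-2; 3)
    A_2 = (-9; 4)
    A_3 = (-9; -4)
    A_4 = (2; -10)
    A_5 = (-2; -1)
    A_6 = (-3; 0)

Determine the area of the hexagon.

77.5

Apply the shoelace (surveyor's) formula: 2A = Σ (x_i·y_{i+1} − x_{i+1}·y_i), indices taken mod 6.
Σ = (19) + (72) + (98) + (-22) + (-3) + (-9) = 155
Area = |Σ|/2 = 77.5.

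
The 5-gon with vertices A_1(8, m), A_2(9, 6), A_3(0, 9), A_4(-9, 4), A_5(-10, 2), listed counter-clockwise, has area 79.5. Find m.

The doubled signed area Σ (x_i y_{i+1} − x_{i+1} y_i) is linear in m.
With m=0 it equals 216; the coefficient of m is -19 (from the two edges through A_1).
So -19·m + 216 = 2·79.5 = 159 ⇒ m = 3.

3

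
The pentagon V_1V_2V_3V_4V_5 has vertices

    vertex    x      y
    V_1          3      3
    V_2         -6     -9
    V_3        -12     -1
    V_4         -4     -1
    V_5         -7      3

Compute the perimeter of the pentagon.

|V_1V_2| = √((-9)² + (-12)²) = √225 = 15
|V_2V_3| = √((-6)² + (8)²) = √100 = 10
|V_3V_4| = √((8)² + (0)²) = √64 = 8
|V_4V_5| = √((-3)² + (4)²) = √25 = 5
|V_5V_1| = √((10)² + (0)²) = √100 = 10
Perimeter = 15 + 10 + 8 + 5 + 10 = 48.

48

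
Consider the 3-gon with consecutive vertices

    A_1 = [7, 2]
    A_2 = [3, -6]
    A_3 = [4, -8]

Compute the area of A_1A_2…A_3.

8

Apply the shoelace (surveyor's) formula: 2A = Σ (x_i·y_{i+1} − x_{i+1}·y_i), indices taken mod 3.
Cross-terms: -48, 0, 64  ⇒  Σ = 16
Area = |Σ|/2 = 8.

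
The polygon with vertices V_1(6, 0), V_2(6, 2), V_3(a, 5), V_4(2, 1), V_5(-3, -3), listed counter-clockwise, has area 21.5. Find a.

The doubled signed area Σ (x_i y_{i+1} − x_{i+1} y_i) is linear in a.
With a=0 it equals 47; the coefficient of a is -1 (from the two edges through V_3).
So -1·a + 47 = 2·21.5 = 43 ⇒ a = 4.

4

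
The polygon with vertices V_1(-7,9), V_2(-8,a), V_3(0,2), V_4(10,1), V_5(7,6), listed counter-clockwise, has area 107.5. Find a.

The doubled signed area Σ (x_i y_{i+1} − x_{i+1} y_i) is linear in a.
With a=0 it equals 194; the coefficient of a is -7 (from the two edges through V_2).
So -7·a + 194 = 2·107.5 = 215 ⇒ a = -3.

-3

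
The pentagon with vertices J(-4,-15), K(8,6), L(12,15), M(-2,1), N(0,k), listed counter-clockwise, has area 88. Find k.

-5

The doubled signed area Σ (x_i y_{i+1} − x_{i+1} y_i) is linear in k.
With k=0 it equals 186; the coefficient of k is 2 (from the two edges through N).
So 2·k + 186 = 2·88 = 176 ⇒ k = -5.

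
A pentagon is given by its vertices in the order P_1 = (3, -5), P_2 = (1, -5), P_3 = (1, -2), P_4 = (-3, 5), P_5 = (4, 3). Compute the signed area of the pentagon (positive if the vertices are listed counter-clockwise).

-33

Σ = (-10) + (3) + (-1) + (-29) + (-29) = -66
Signed area = Σ/2 = -33 (negative ⇒ clockwise traversal).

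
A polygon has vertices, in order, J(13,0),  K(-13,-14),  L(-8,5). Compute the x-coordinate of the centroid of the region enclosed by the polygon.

-8/3

Apply Gauss's area formula. First the cross-terms c_i = x_i·y_{i+1} − x_{i+1}·y_i:
  -182, -177, -65  ⇒  2A = -424, A = -212.
Then Σ (x_i + x_{i+1})·c_i = 3392, so x̄ = 3392 / (6·(-212)) = -8/3.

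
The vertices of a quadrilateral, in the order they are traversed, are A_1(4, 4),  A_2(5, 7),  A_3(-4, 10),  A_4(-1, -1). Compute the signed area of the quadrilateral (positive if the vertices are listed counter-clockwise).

50

Σ = (8) + (78) + (14) + (0) = 100
Signed area = Σ/2 = 50 (positive ⇒ counter-clockwise traversal).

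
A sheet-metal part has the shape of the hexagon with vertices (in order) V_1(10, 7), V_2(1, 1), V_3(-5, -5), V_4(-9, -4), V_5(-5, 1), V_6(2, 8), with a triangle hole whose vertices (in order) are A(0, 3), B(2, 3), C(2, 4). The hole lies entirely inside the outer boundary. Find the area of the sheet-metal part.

Outer boundary:
Σ = (3) + (0) + (-25) + (-29) + (-42) + (-66) = -159
Area = |Σ|/2 = 79.5.
Hole:
Apply Gauss's area formula: 2A = Σ (x_i·y_{i+1} − x_{i+1}·y_i), indices taken mod 3.
Σ = (-6) + (2) + (6) = 2
Area = |Σ|/2 = 1.
Net area = 79.5 − 1 = 78.5.

78.5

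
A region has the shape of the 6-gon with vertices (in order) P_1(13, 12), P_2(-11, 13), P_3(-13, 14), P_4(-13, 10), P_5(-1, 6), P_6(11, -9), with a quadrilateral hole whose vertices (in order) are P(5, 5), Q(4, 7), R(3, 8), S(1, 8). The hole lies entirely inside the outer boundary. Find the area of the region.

Outer boundary:
P_1→P_2: (13)(13) − (-11)(12) = 301
P_2→P_3: (-11)(14) − (-13)(13) = 15
P_3→P_4: (-13)(10) − (-13)(14) = 52
P_4→P_5: (-13)(6) − (-1)(10) = -68
P_5→P_6: (-1)(-9) − (11)(6) = -57
P_6→P_1: (11)(12) − (13)(-9) = 249
Σ = 492
Area = |Σ|/2 = 246.
Hole:
Cross-terms: 15, 11, 16, -35  ⇒  Σ = 7
Area = |Σ|/2 = 3.5.
Net area = 246 − 3.5 = 242.5.

242.5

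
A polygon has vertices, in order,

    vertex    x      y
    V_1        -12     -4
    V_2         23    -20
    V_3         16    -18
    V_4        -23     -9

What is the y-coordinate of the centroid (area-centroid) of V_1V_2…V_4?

Apply the shoelace (surveyor's) formula. First the cross-terms c_i = x_i·y_{i+1} − x_{i+1}·y_i:
  332, -94, -558, -16  ⇒  2A = -336, A = -168.
Then Σ (y_i + y_{i+1})·c_i = 10878, so ȳ = 10878 / (6·(-168)) = -259/24.

-259/24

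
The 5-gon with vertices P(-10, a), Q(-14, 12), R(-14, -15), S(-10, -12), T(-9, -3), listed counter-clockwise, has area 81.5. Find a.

-1

The doubled signed area Σ (x_i y_{i+1} − x_{i+1} y_i) is linear in a.
With a=0 it equals 168; the coefficient of a is 5 (from the two edges through P).
So 5·a + 168 = 2·81.5 = 163 ⇒ a = -1.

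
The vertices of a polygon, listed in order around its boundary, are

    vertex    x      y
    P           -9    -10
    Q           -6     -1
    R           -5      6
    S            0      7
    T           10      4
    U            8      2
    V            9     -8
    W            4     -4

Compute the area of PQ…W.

185.5

Σ = (-51) + (-41) + (-35) + (-70) + (-12) + (-82) + (-4) + (-76) = -371
Area = |Σ|/2 = 185.5.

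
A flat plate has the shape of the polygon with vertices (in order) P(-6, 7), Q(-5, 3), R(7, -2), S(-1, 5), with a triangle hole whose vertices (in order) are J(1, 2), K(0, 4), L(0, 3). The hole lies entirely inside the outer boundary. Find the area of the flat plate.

Outer boundary:
Apply the shoelace (surveyor's) formula: 2A = Σ (x_i·y_{i+1} − x_{i+1}·y_i), indices taken mod 4.
P→Q: (-6)(3) − (-5)(7) = 17
Q→R: (-5)(-2) − (7)(3) = -11
R→S: (7)(5) − (-1)(-2) = 33
S→P: (-1)(7) − (-6)(5) = 23
Σ = 62
Area = |Σ|/2 = 31.
Hole:
Apply the shoelace (surveyor's) formula: 2A = Σ (x_i·y_{i+1} − x_{i+1}·y_i), indices taken mod 3.
Σ = (4) + (0) + (-3) = 1
Area = |Σ|/2 = 0.5.
Net area = 31 − 0.5 = 30.5.

30.5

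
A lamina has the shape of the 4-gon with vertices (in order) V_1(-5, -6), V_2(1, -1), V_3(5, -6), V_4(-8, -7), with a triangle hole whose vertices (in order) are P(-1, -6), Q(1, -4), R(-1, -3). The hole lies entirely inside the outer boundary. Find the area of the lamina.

27

Outer boundary:
Cross-terms: 11, -1, -83, 13  ⇒  Σ = -60
Area = |Σ|/2 = 30.
Hole:
Σ = (10) + (-7) + (3) = 6
Area = |Σ|/2 = 3.
Net area = 30 − 3 = 27.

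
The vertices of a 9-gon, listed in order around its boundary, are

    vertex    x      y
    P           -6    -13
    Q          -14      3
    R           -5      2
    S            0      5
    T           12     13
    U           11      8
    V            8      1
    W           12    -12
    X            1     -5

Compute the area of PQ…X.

Apply the shoelace formula: 2A = Σ (x_i·y_{i+1} − x_{i+1}·y_i), indices taken mod 9.
Σ = (-200) + (-13) + (-25) + (-60) + (-47) + (-53) + (-108) + (-48) + (-43) = -597
Area = |Σ|/2 = 298.5.

298.5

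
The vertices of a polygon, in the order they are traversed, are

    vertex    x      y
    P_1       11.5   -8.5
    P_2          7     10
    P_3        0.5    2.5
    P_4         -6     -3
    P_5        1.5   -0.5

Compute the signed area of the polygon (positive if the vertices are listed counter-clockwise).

Apply the surveyor's formula: 2A = Σ (x_i·y_{i+1} − x_{i+1}·y_i), indices taken mod 5.
Σ = (174.5) + (12.5) + (13.5) + (7.5) + (-7) = 201
Signed area = Σ/2 = 100.5 (positive ⇒ counter-clockwise traversal).

100.5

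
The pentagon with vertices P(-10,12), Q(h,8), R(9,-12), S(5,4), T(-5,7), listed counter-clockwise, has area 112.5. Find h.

-9

Write out the shoelace sum; only the two edges meeting at Q involve h:
2·Area = [((-10)·8 − h·12) + (h·(-12) − 9·8)] + 161
       = -24·h + 9 = 225
⇒ h = -9.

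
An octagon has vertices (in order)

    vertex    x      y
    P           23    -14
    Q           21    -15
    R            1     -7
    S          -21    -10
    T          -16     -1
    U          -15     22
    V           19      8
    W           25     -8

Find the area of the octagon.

951

Apply the shoelace (surveyor's) formula: 2A = Σ (x_i·y_{i+1} − x_{i+1}·y_i), indices taken mod 8.
Σ = (-51) + (-132) + (-157) + (-139) + (-367) + (-538) + (-352) + (-166) = -1902
Area = |Σ|/2 = 951.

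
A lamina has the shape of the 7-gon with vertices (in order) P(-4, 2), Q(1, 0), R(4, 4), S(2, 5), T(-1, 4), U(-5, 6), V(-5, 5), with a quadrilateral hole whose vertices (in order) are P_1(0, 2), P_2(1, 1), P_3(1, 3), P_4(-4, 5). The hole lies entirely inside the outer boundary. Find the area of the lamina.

23.5

Outer boundary:
Apply the surveyor's formula: 2A = Σ (x_i·y_{i+1} − x_{i+1}·y_i), indices taken mod 7.
P→Q: (-4)(0) − (1)(2) = -2
Q→R: (1)(4) − (4)(0) = 4
R→S: (4)(5) − (2)(4) = 12
S→T: (2)(4) − (-1)(5) = 13
T→U: (-1)(6) − (-5)(4) = 14
U→V: (-5)(5) − (-5)(6) = 5
V→P: (-5)(2) − (-4)(5) = 10
Σ = 56
Area = |Σ|/2 = 28.
Hole:
Σ = (-2) + (2) + (17) + (-8) = 9
Area = |Σ|/2 = 4.5.
Net area = 28 − 4.5 = 23.5.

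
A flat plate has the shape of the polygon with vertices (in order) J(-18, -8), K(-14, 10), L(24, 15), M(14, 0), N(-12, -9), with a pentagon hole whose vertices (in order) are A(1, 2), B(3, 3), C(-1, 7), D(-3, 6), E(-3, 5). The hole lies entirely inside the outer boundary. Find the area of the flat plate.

558

Outer boundary:
Cross-terms: -292, -450, -210, -126, -66  ⇒  Σ = -1144
Area = |Σ|/2 = 572.
Hole:
Apply the shoelace (surveyor's) formula: 2A = Σ (x_i·y_{i+1} − x_{i+1}·y_i), indices taken mod 5.
A→B: (1)(3) − (3)(2) = -3
B→C: (3)(7) − (-1)(3) = 24
C→D: (-1)(6) − (-3)(7) = 15
D→E: (-3)(5) − (-3)(6) = 3
E→A: (-3)(2) − (1)(5) = -11
Σ = 28
Area = |Σ|/2 = 14.
Net area = 572 − 14 = 558.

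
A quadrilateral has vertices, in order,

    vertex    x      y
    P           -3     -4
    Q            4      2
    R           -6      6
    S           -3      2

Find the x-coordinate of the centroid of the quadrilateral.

-16/15

Apply the shoelace (surveyor's) formula. First the cross-terms c_i = x_i·y_{i+1} − x_{i+1}·y_i:
  10, 36, 6, 18  ⇒  2A = 70, A = 35.
Then Σ (x_i + x_{i+1})·c_i = -224, so x̄ = -224 / (6·35) = -16/15.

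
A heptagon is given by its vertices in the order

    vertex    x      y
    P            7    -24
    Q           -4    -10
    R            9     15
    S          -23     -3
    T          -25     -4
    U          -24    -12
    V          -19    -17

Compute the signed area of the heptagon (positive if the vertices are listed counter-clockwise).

Apply the surveyor's formula: 2A = Σ (x_i·y_{i+1} − x_{i+1}·y_i), indices taken mod 7.
Σ = (-166) + (30) + (318) + (17) + (204) + (180) + (575) = 1158
Signed area = Σ/2 = 579 (positive ⇒ counter-clockwise traversal).

579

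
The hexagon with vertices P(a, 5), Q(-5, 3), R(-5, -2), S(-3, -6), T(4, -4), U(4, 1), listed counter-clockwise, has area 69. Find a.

The doubled signed area Σ (x_i y_{i+1} − x_{i+1} y_i) is linear in a.
With a=0 it equals 150; the coefficient of a is 2 (from the two edges through P).
So 2·a + 150 = 2·69 = 138 ⇒ a = -6.

-6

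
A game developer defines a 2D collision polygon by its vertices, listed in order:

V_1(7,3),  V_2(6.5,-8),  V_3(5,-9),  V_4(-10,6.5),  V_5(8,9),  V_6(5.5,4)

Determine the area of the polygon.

Apply the surveyor's formula: 2A = Σ (x_i·y_{i+1} − x_{i+1}·y_i), indices taken mod 6.
Cross-terms: -75.5, -18.5, -57.5, -142, -17.5, -11.5  ⇒  Σ = -322.5
Area = |Σ|/2 = 161.25.

161.25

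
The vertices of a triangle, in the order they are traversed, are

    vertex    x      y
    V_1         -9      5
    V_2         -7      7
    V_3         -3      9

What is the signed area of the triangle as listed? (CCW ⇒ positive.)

-2

Cross-terms: -28, -42, 66  ⇒  Σ = -4
Signed area = Σ/2 = -2 (negative ⇒ clockwise traversal).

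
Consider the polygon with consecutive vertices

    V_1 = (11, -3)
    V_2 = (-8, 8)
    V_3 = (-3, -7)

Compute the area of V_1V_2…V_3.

V_1→V_2: (11)(8) − (-8)(-3) = 64
V_2→V_3: (-8)(-7) − (-3)(8) = 80
V_3→V_1: (-3)(-3) − (11)(-7) = 86
Σ = 230
Area = |Σ|/2 = 115.

115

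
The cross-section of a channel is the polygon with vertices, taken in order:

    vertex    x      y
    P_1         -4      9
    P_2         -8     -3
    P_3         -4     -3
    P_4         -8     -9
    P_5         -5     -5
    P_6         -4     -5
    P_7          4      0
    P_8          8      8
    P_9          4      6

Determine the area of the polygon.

Apply the shoelace (surveyor's) formula: 2A = Σ (x_i·y_{i+1} − x_{i+1}·y_i), indices taken mod 9.
P_1→P_2: (-4)(-3) − (-8)(9) = 84
P_2→P_3: (-8)(-3) − (-4)(-3) = 12
P_3→P_4: (-4)(-9) − (-8)(-3) = 12
P_4→P_5: (-8)(-5) − (-5)(-9) = -5
P_5→P_6: (-5)(-5) − (-4)(-5) = 5
P_6→P_7: (-4)(0) − (4)(-5) = 20
P_7→P_8: (4)(8) − (8)(0) = 32
P_8→P_9: (8)(6) − (4)(8) = 16
P_9→P_1: (4)(9) − (-4)(6) = 60
Σ = 236
Area = |Σ|/2 = 118.

118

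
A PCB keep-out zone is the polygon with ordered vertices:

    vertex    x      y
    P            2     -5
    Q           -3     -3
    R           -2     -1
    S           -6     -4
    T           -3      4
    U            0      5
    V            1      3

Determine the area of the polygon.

44.5

Apply the surveyor's formula: 2A = Σ (x_i·y_{i+1} − x_{i+1}·y_i), indices taken mod 7.
Cross-terms: -21, -3, 2, -36, -15, -5, -11  ⇒  Σ = -89
Area = |Σ|/2 = 44.5.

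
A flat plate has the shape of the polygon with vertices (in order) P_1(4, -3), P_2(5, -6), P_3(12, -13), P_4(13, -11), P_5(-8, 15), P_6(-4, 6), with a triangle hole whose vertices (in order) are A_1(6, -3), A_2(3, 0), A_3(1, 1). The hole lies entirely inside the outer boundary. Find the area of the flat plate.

69.5

Outer boundary:
Apply Gauss's area formula: 2A = Σ (x_i·y_{i+1} − x_{i+1}·y_i), indices taken mod 6.
Σ = (-9) + (7) + (37) + (107) + (12) + (-12) = 142
Area = |Σ|/2 = 71.
Hole:
Apply the surveyor's formula: 2A = Σ (x_i·y_{i+1} − x_{i+1}·y_i), indices taken mod 3.
Σ = (9) + (3) + (-9) = 3
Area = |Σ|/2 = 1.5.
Net area = 71 − 1.5 = 69.5.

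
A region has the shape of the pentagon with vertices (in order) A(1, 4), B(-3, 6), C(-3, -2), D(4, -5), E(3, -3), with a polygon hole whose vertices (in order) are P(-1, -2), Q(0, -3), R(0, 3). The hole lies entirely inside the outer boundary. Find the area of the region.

38.5

Outer boundary:
Apply the shoelace formula: 2A = Σ (x_i·y_{i+1} − x_{i+1}·y_i), indices taken mod 5.
Σ = (18) + (24) + (23) + (3) + (15) = 83
Area = |Σ|/2 = 41.5.
Hole:
Apply the shoelace (surveyor's) formula: 2A = Σ (x_i·y_{i+1} − x_{i+1}·y_i), indices taken mod 3.
P→Q: (-1)(-3) − (0)(-2) = 3
Q→R: (0)(3) − (0)(-3) = 0
R→P: (0)(-2) − (-1)(3) = 3
Σ = 6
Area = |Σ|/2 = 3.
Net area = 41.5 − 3 = 38.5.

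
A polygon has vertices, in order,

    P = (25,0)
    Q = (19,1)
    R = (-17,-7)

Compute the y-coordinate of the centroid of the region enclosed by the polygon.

-2

Apply the shoelace (surveyor's) formula. First the cross-terms c_i = x_i·y_{i+1} − x_{i+1}·y_i:
  25, -116, 175  ⇒  2A = 84, A = 42.
Then Σ (y_i + y_{i+1})·c_i = -504, so ȳ = -504 / (6·42) = -2.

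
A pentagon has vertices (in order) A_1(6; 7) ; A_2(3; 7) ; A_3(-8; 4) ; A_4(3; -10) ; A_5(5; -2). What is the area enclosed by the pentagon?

124

Σ = (21) + (68) + (68) + (44) + (47) = 248
Area = |Σ|/2 = 124.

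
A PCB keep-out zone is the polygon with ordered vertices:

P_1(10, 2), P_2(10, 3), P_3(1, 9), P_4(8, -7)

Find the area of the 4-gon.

Apply Gauss's area formula: 2A = Σ (x_i·y_{i+1} − x_{i+1}·y_i), indices taken mod 4.
Σ = (10) + (87) + (-79) + (86) = 104
Area = |Σ|/2 = 52.

52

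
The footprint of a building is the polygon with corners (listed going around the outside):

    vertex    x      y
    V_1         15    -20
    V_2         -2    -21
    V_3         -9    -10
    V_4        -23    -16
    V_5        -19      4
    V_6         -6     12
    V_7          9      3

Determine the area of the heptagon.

Apply Gauss's area formula: 2A = Σ (x_i·y_{i+1} − x_{i+1}·y_i), indices taken mod 7.
V_1→V_2: (15)(-21) − (-2)(-20) = -355
V_2→V_3: (-2)(-10) − (-9)(-21) = -169
V_3→V_4: (-9)(-16) − (-23)(-10) = -86
V_4→V_5: (-23)(4) − (-19)(-16) = -396
V_5→V_6: (-19)(12) − (-6)(4) = -204
V_6→V_7: (-6)(3) − (9)(12) = -126
V_7→V_1: (9)(-20) − (15)(3) = -225
Σ = -1561
Area = |Σ|/2 = 780.5.

780.5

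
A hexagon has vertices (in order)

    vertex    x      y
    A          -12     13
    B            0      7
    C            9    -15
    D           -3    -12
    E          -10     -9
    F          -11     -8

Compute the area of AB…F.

Cross-terms: -84, -63, -153, -93, -19, -239  ⇒  Σ = -651
Area = |Σ|/2 = 325.5.

325.5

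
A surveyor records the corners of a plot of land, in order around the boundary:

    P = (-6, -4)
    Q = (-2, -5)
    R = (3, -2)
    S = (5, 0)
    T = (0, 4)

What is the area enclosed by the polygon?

47.5

Cross-terms: 22, 19, 10, 20, 24  ⇒  Σ = 95
Area = |Σ|/2 = 47.5.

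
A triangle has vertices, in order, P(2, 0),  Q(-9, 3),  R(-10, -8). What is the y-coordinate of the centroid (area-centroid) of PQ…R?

-5/3

Apply the shoelace (surveyor's) formula. First the cross-terms c_i = x_i·y_{i+1} − x_{i+1}·y_i:
  6, 102, 16  ⇒  2A = 124, A = 62.
Then Σ (y_i + y_{i+1})·c_i = -620, so ȳ = -620 / (6·62) = -5/3.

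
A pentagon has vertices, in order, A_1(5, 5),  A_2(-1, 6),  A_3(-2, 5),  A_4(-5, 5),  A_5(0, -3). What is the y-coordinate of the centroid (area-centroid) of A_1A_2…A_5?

Apply the surveyor's formula. First the cross-terms c_i = x_i·y_{i+1} − x_{i+1}·y_i:
  35, 7, 15, 15, 15  ⇒  2A = 87, A = 43.5.
Then Σ (y_i + y_{i+1})·c_i = 672, so ȳ = 672 / (6·43.5) = 224/87.

224/87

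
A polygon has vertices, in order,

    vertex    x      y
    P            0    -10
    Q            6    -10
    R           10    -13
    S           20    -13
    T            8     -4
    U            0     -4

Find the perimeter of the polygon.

50

|PQ| = √((6)² + (0)²) = √36 = 6
|QR| = √((4)² + (-3)²) = √25 = 5
|RS| = √((10)² + (0)²) = √100 = 10
|ST| = √((-12)² + (9)²) = √225 = 15
|TU| = √((-8)² + (0)²) = √64 = 8
|UP| = √((0)² + (-6)²) = √36 = 6
Perimeter = 6 + 5 + 10 + 15 + 8 + 6 = 50.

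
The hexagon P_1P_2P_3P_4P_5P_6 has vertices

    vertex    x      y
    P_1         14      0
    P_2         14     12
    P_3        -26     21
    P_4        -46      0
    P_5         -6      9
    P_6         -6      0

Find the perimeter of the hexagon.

152

|P_1P_2| = √((0)² + (12)²) = √144 = 12
|P_2P_3| = √((-40)² + (9)²) = √1681 = 41
|P_3P_4| = √((-20)² + (-21)²) = √841 = 29
|P_4P_5| = √((40)² + (9)²) = √1681 = 41
|P_5P_6| = √((0)² + (-9)²) = √81 = 9
|P_6P_1| = √((20)² + (0)²) = √400 = 20
Perimeter = 12 + 41 + 29 + 41 + 9 + 20 = 152.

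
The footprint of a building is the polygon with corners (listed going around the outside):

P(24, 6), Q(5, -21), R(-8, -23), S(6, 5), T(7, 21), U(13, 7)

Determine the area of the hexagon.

471

P→Q: (24)(-21) − (5)(6) = -534
Q→R: (5)(-23) − (-8)(-21) = -283
R→S: (-8)(5) − (6)(-23) = 98
S→T: (6)(21) − (7)(5) = 91
T→U: (7)(7) − (13)(21) = -224
U→P: (13)(6) − (24)(7) = -90
Σ = -942
Area = |Σ|/2 = 471.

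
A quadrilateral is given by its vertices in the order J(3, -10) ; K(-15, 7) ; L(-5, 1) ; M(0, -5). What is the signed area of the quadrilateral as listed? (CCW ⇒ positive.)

J→K: (3)(7) − (-15)(-10) = -129
K→L: (-15)(1) − (-5)(7) = 20
L→M: (-5)(-5) − (0)(1) = 25
M→J: (0)(-10) − (3)(-5) = 15
Σ = -69
Signed area = Σ/2 = -34.5 (negative ⇒ clockwise traversal).

-34.5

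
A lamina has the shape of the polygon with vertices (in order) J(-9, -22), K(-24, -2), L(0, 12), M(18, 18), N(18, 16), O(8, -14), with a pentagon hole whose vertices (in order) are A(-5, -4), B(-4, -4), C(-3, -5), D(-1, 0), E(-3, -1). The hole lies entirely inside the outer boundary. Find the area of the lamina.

Outer boundary:
Apply the shoelace formula: 2A = Σ (x_i·y_{i+1} − x_{i+1}·y_i), indices taken mod 6.
Cross-terms: -510, -288, -216, -36, -380, -302  ⇒  Σ = -1732
Area = |Σ|/2 = 866.
Hole:
Apply Gauss's area formula: 2A = Σ (x_i·y_{i+1} − x_{i+1}·y_i), indices taken mod 5.
Σ = (4) + (8) + (-5) + (1) + (7) = 15
Area = |Σ|/2 = 7.5.
Net area = 866 − 7.5 = 858.5.

858.5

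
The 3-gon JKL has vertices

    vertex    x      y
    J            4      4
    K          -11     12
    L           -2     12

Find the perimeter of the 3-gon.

|JK| = √((-15)² + (8)²) = √289 = 17
|KL| = √((9)² + (0)²) = √81 = 9
|LJ| = √((6)² + (-8)²) = √100 = 10
Perimeter = 17 + 9 + 10 = 36.

36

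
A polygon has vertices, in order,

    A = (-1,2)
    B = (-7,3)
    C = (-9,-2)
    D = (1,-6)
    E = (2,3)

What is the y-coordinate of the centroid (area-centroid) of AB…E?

Apply the shoelace (surveyor's) formula. First the cross-terms c_i = x_i·y_{i+1} − x_{i+1}·y_i:
  11, 41, 56, 15, 7  ⇒  2A = 130, A = 65.
Then Σ (y_i + y_{i+1})·c_i = -362, so ȳ = -362 / (6·65) = -181/195.

-181/195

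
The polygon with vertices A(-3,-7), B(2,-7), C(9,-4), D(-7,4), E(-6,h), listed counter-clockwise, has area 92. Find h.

-5

The doubled signed area Σ (x_i y_{i+1} − x_{i+1} y_i) is linear in h.
With h=0 it equals 164; the coefficient of h is -4 (from the two edges through E).
So -4·h + 164 = 2·92 = 184 ⇒ h = -5.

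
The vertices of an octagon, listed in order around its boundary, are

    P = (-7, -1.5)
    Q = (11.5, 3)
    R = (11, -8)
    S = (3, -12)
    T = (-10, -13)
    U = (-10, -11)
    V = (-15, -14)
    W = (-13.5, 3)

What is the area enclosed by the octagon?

P→Q: (-7)(3) − (11.5)(-1.5) = -3.75
Q→R: (11.5)(-8) − (11)(3) = -125
R→S: (11)(-12) − (3)(-8) = -108
S→T: (3)(-13) − (-10)(-12) = -159
T→U: (-10)(-11) − (-10)(-13) = -20
U→V: (-10)(-14) − (-15)(-11) = -25
V→W: (-15)(3) − (-13.5)(-14) = -234
W→P: (-13.5)(-1.5) − (-7)(3) = 41.25
Σ = -633.5
Area = |Σ|/2 = 316.75.

316.75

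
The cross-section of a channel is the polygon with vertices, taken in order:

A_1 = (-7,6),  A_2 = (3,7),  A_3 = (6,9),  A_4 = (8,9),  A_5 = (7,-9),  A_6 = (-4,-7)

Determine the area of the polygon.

196.5

Apply the shoelace formula: 2A = Σ (x_i·y_{i+1} − x_{i+1}·y_i), indices taken mod 6.
Cross-terms: -67, -15, -18, -135, -85, -73  ⇒  Σ = -393
Area = |Σ|/2 = 196.5.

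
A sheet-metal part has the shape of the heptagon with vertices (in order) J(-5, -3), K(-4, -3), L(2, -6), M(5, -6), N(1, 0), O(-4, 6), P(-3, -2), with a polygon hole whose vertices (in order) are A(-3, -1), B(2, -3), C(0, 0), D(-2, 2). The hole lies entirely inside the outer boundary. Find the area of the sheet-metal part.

34.5

Outer boundary:
Apply Gauss's area formula: 2A = Σ (x_i·y_{i+1} − x_{i+1}·y_i), indices taken mod 7.
Cross-terms: 3, 30, 18, 6, 6, 26, -1  ⇒  Σ = 88
Area = |Σ|/2 = 44.
Hole:
Σ = (11) + (0) + (0) + (8) = 19
Area = |Σ|/2 = 9.5.
Net area = 44 − 9.5 = 34.5.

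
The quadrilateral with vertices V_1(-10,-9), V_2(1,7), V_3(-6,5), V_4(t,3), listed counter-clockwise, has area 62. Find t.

-9

The doubled signed area Σ (x_i y_{i+1} − x_{i+1} y_i) is linear in t.
With t=0 it equals -2; the coefficient of t is -14 (from the two edges through V_4).
So -14·t + -2 = 2·62 = 124 ⇒ t = -9.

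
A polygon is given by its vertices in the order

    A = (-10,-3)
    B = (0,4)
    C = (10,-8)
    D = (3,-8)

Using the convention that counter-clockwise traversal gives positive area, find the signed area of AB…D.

Apply Gauss's area formula: 2A = Σ (x_i·y_{i+1} − x_{i+1}·y_i), indices taken mod 4.
Σ = (-40) + (-40) + (-56) + (-89) = -225
Signed area = Σ/2 = -112.5 (negative ⇒ clockwise traversal).

-112.5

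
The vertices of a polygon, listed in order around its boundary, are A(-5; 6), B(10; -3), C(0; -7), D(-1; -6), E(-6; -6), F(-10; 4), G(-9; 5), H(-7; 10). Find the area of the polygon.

A→B: (-5)(-3) − (10)(6) = -45
B→C: (10)(-7) − (0)(-3) = -70
C→D: (0)(-6) − (-1)(-7) = -7
D→E: (-1)(-6) − (-6)(-6) = -30
E→F: (-6)(4) − (-10)(-6) = -84
F→G: (-10)(5) − (-9)(4) = -14
G→H: (-9)(10) − (-7)(5) = -55
H→A: (-7)(6) − (-5)(10) = 8
Σ = -297
Area = |Σ|/2 = 148.5.

148.5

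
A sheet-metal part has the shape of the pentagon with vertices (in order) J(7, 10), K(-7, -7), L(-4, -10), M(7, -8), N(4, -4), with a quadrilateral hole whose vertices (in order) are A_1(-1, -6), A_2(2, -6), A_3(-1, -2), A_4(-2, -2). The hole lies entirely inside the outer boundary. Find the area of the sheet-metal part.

Outer boundary:
Apply the surveyor's formula: 2A = Σ (x_i·y_{i+1} − x_{i+1}·y_i), indices taken mod 5.
Σ = (21) + (42) + (102) + (4) + (68) = 237
Area = |Σ|/2 = 118.5.
Hole:
Apply Gauss's area formula: 2A = Σ (x_i·y_{i+1} − x_{i+1}·y_i), indices taken mod 4.
A_1→A_2: (-1)(-6) − (2)(-6) = 18
A_2→A_3: (2)(-2) − (-1)(-6) = -10
A_3→A_4: (-1)(-2) − (-2)(-2) = -2
A_4→A_1: (-2)(-6) − (-1)(-2) = 10
Σ = 16
Area = |Σ|/2 = 8.
Net area = 118.5 − 8 = 110.5.

110.5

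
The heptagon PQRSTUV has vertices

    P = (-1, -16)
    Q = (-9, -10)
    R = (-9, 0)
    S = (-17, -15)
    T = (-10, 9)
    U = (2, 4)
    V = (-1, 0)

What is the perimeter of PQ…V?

96

|PQ| = √((-8)² + (6)²) = √100 = 10
|QR| = √((0)² + (10)²) = √100 = 10
|RS| = √((-8)² + (-15)²) = √289 = 17
|ST| = √((7)² + (24)²) = √625 = 25
|TU| = √((12)² + (-5)²) = √169 = 13
|UV| = √((-3)² + (-4)²) = √25 = 5
|VP| = √((0)² + (-16)²) = √256 = 16
Perimeter = 10 + 10 + 17 + 25 + 13 + 5 + 16 = 96.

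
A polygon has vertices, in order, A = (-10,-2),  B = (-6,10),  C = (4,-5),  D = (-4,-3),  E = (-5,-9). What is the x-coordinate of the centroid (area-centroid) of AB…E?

Apply the shoelace formula. First the cross-terms c_i = x_i·y_{i+1} − x_{i+1}·y_i:
  -112, -10, -32, 21, -80  ⇒  2A = -213, A = -106.5.
Then Σ (x_i + x_{i+1})·c_i = 2823, so x̄ = 2823 / (6·(-106.5)) = -941/213.

-941/213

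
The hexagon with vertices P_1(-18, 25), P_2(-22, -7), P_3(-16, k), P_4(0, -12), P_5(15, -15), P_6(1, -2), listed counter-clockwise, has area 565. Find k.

Write out the shoelace sum; only the two edges meeting at P_3 involve k:
2·Area = [((-22)·k − (-16)·(-7)) + ((-16)·(-12) − 0·k)] + 830
       = -22·k + 910 = 1130
⇒ k = -10.

-10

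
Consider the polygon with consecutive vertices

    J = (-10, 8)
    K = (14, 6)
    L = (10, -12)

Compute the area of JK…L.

J→K: (-10)(6) − (14)(8) = -172
K→L: (14)(-12) − (10)(6) = -228
L→J: (10)(8) − (-10)(-12) = -40
Σ = -440
Area = |Σ|/2 = 220.

220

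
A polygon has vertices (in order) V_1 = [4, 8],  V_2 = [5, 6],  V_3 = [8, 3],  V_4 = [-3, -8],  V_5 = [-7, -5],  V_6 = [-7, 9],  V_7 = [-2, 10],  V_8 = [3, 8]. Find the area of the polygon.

Apply the shoelace formula: 2A = Σ (x_i·y_{i+1} − x_{i+1}·y_i), indices taken mod 8.
V_1→V_2: (4)(6) − (5)(8) = -16
V_2→V_3: (5)(3) − (8)(6) = -33
V_3→V_4: (8)(-8) − (-3)(3) = -55
V_4→V_5: (-3)(-5) − (-7)(-8) = -41
V_5→V_6: (-7)(9) − (-7)(-5) = -98
V_6→V_7: (-7)(10) − (-2)(9) = -52
V_7→V_8: (-2)(8) − (3)(10) = -46
V_8→V_1: (3)(8) − (4)(8) = -8
Σ = -349
Area = |Σ|/2 = 174.5.

174.5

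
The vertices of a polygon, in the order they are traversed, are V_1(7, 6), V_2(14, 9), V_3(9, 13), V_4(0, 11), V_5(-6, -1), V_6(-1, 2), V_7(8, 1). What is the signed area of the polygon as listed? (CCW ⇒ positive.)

Apply the surveyor's formula: 2A = Σ (x_i·y_{i+1} − x_{i+1}·y_i), indices taken mod 7.
Σ = (-21) + (101) + (99) + (66) + (-13) + (-17) + (41) = 256
Signed area = Σ/2 = 128 (positive ⇒ counter-clockwise traversal).

128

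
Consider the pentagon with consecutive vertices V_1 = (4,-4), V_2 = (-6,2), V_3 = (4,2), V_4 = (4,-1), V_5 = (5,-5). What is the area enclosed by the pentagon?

Σ = (-16) + (-20) + (-12) + (-15) + (0) = -63
Area = |Σ|/2 = 31.5.

31.5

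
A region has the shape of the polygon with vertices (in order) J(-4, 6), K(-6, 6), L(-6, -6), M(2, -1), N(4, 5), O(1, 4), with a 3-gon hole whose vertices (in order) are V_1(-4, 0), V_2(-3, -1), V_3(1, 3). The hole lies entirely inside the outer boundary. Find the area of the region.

Outer boundary:
Apply Gauss's area formula: 2A = Σ (x_i·y_{i+1} − x_{i+1}·y_i), indices taken mod 6.
J→K: (-4)(6) − (-6)(6) = 12
K→L: (-6)(-6) − (-6)(6) = 72
L→M: (-6)(-1) − (2)(-6) = 18
M→N: (2)(5) − (4)(-1) = 14
N→O: (4)(4) − (1)(5) = 11
O→J: (1)(6) − (-4)(4) = 22
Σ = 149
Area = |Σ|/2 = 74.5.
Hole:
Apply the shoelace formula: 2A = Σ (x_i·y_{i+1} − x_{i+1}·y_i), indices taken mod 3.
Σ = (4) + (-8) + (12) = 8
Area = |Σ|/2 = 4.
Net area = 74.5 − 4 = 70.5.

70.5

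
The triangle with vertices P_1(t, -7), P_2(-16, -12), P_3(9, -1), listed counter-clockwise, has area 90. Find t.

-21

The doubled signed area Σ (x_i y_{i+1} − x_{i+1} y_i) is linear in t.
With t=0 it equals -51; the coefficient of t is -11 (from the two edges through P_1).
So -11·t + -51 = 2·90 = 180 ⇒ t = -21.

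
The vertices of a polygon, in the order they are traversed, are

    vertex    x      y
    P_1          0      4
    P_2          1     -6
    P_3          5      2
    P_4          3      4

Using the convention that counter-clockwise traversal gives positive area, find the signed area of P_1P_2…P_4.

Apply the shoelace formula: 2A = Σ (x_i·y_{i+1} − x_{i+1}·y_i), indices taken mod 4.
P_1→P_2: (0)(-6) − (1)(4) = -4
P_2→P_3: (1)(2) − (5)(-6) = 32
P_3→P_4: (5)(4) − (3)(2) = 14
P_4→P_1: (3)(4) − (0)(4) = 12
Σ = 54
Signed area = Σ/2 = 27 (positive ⇒ counter-clockwise traversal).

27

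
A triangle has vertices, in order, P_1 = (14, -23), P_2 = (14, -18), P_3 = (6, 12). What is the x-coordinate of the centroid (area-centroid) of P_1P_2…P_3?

34/3

Apply the surveyor's formula. First the cross-terms c_i = x_i·y_{i+1} − x_{i+1}·y_i:
  70, 276, -306  ⇒  2A = 40, A = 20.
Then Σ (x_i + x_{i+1})·c_i = 1360, so x̄ = 1360 / (6·20) = 34/3.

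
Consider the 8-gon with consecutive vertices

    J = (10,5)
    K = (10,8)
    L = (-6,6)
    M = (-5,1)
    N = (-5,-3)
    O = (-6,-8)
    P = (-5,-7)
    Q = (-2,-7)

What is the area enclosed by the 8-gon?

J→K: (10)(8) − (10)(5) = 30
K→L: (10)(6) − (-6)(8) = 108
L→M: (-6)(1) − (-5)(6) = 24
M→N: (-5)(-3) − (-5)(1) = 20
N→O: (-5)(-8) − (-6)(-3) = 22
O→P: (-6)(-7) − (-5)(-8) = 2
P→Q: (-5)(-7) − (-2)(-7) = 21
Q→J: (-2)(5) − (10)(-7) = 60
Σ = 287
Area = |Σ|/2 = 143.5.

143.5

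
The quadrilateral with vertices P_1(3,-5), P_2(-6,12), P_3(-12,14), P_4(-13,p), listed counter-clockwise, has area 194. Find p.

-5

Write out the shoelace sum; only the two edges meeting at P_4 involve p:
2·Area = [((-12)·p − (-13)·14) + ((-13)·(-5) − 3·p)] + 66
       = -15·p + 313 = 388
⇒ p = -5.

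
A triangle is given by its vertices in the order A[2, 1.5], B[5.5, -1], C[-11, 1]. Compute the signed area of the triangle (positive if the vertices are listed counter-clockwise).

-17.125

A→B: (2)(-1) − (5.5)(1.5) = -10.25
B→C: (5.5)(1) − (-11)(-1) = -5.5
C→A: (-11)(1.5) − (2)(1) = -18.5
Σ = -34.25
Signed area = Σ/2 = -17.125 (negative ⇒ clockwise traversal).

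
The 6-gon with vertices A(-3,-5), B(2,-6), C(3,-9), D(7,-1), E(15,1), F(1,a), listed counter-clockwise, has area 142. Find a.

10

The doubled signed area Σ (x_i y_{i+1} − x_{i+1} y_i) is linear in a.
With a=0 it equals 104; the coefficient of a is 18 (from the two edges through F).
So 18·a + 104 = 2·142 = 284 ⇒ a = 10.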